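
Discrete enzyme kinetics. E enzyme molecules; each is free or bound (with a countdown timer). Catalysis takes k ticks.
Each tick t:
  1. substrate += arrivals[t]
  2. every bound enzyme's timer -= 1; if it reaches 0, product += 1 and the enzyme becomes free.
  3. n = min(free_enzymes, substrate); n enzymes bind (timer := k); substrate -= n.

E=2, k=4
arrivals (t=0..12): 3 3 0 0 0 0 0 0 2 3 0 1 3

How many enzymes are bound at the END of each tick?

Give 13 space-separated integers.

t=0: arr=3 -> substrate=1 bound=2 product=0
t=1: arr=3 -> substrate=4 bound=2 product=0
t=2: arr=0 -> substrate=4 bound=2 product=0
t=3: arr=0 -> substrate=4 bound=2 product=0
t=4: arr=0 -> substrate=2 bound=2 product=2
t=5: arr=0 -> substrate=2 bound=2 product=2
t=6: arr=0 -> substrate=2 bound=2 product=2
t=7: arr=0 -> substrate=2 bound=2 product=2
t=8: arr=2 -> substrate=2 bound=2 product=4
t=9: arr=3 -> substrate=5 bound=2 product=4
t=10: arr=0 -> substrate=5 bound=2 product=4
t=11: arr=1 -> substrate=6 bound=2 product=4
t=12: arr=3 -> substrate=7 bound=2 product=6

Answer: 2 2 2 2 2 2 2 2 2 2 2 2 2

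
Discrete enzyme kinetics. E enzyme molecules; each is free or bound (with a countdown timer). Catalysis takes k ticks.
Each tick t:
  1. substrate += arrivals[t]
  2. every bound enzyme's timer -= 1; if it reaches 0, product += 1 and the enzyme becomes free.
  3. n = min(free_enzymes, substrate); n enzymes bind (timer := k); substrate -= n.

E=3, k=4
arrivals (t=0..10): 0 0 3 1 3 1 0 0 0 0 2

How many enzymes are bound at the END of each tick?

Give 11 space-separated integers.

t=0: arr=0 -> substrate=0 bound=0 product=0
t=1: arr=0 -> substrate=0 bound=0 product=0
t=2: arr=3 -> substrate=0 bound=3 product=0
t=3: arr=1 -> substrate=1 bound=3 product=0
t=4: arr=3 -> substrate=4 bound=3 product=0
t=5: arr=1 -> substrate=5 bound=3 product=0
t=6: arr=0 -> substrate=2 bound=3 product=3
t=7: arr=0 -> substrate=2 bound=3 product=3
t=8: arr=0 -> substrate=2 bound=3 product=3
t=9: arr=0 -> substrate=2 bound=3 product=3
t=10: arr=2 -> substrate=1 bound=3 product=6

Answer: 0 0 3 3 3 3 3 3 3 3 3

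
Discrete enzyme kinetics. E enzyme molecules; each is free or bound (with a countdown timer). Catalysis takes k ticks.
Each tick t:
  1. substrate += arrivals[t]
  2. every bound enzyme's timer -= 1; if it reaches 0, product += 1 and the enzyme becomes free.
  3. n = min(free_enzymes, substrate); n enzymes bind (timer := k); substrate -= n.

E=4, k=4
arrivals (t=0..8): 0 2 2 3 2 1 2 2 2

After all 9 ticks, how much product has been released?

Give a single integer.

t=0: arr=0 -> substrate=0 bound=0 product=0
t=1: arr=2 -> substrate=0 bound=2 product=0
t=2: arr=2 -> substrate=0 bound=4 product=0
t=3: arr=3 -> substrate=3 bound=4 product=0
t=4: arr=2 -> substrate=5 bound=4 product=0
t=5: arr=1 -> substrate=4 bound=4 product=2
t=6: arr=2 -> substrate=4 bound=4 product=4
t=7: arr=2 -> substrate=6 bound=4 product=4
t=8: arr=2 -> substrate=8 bound=4 product=4

Answer: 4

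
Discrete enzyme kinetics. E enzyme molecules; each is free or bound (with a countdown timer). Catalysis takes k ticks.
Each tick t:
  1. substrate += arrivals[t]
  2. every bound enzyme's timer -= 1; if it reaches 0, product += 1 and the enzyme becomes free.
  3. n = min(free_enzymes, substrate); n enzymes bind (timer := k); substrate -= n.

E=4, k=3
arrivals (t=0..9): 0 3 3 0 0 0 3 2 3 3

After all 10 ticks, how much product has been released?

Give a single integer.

t=0: arr=0 -> substrate=0 bound=0 product=0
t=1: arr=3 -> substrate=0 bound=3 product=0
t=2: arr=3 -> substrate=2 bound=4 product=0
t=3: arr=0 -> substrate=2 bound=4 product=0
t=4: arr=0 -> substrate=0 bound=3 product=3
t=5: arr=0 -> substrate=0 bound=2 product=4
t=6: arr=3 -> substrate=1 bound=4 product=4
t=7: arr=2 -> substrate=1 bound=4 product=6
t=8: arr=3 -> substrate=4 bound=4 product=6
t=9: arr=3 -> substrate=5 bound=4 product=8

Answer: 8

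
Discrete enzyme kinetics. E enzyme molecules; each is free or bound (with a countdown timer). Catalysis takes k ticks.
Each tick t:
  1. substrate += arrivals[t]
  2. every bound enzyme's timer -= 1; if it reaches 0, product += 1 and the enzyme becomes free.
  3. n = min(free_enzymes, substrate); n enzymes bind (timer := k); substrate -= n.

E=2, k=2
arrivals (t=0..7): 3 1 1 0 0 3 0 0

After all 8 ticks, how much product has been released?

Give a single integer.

Answer: 6

Derivation:
t=0: arr=3 -> substrate=1 bound=2 product=0
t=1: arr=1 -> substrate=2 bound=2 product=0
t=2: arr=1 -> substrate=1 bound=2 product=2
t=3: arr=0 -> substrate=1 bound=2 product=2
t=4: arr=0 -> substrate=0 bound=1 product=4
t=5: arr=3 -> substrate=2 bound=2 product=4
t=6: arr=0 -> substrate=1 bound=2 product=5
t=7: arr=0 -> substrate=0 bound=2 product=6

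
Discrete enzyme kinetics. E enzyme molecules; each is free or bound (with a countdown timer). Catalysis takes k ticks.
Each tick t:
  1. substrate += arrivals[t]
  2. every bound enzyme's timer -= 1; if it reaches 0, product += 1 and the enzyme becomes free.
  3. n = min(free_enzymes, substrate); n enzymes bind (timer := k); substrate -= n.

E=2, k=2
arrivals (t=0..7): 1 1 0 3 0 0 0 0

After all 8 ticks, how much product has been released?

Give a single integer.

Answer: 5

Derivation:
t=0: arr=1 -> substrate=0 bound=1 product=0
t=1: arr=1 -> substrate=0 bound=2 product=0
t=2: arr=0 -> substrate=0 bound=1 product=1
t=3: arr=3 -> substrate=1 bound=2 product=2
t=4: arr=0 -> substrate=1 bound=2 product=2
t=5: arr=0 -> substrate=0 bound=1 product=4
t=6: arr=0 -> substrate=0 bound=1 product=4
t=7: arr=0 -> substrate=0 bound=0 product=5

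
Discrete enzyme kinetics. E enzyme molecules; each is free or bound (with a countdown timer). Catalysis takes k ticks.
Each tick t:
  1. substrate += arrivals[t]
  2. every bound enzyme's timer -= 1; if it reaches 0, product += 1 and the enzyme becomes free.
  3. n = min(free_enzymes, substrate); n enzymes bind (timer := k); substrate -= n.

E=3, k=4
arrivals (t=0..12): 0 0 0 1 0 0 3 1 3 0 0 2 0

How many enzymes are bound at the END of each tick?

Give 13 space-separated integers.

Answer: 0 0 0 1 1 1 3 3 3 3 3 3 3

Derivation:
t=0: arr=0 -> substrate=0 bound=0 product=0
t=1: arr=0 -> substrate=0 bound=0 product=0
t=2: arr=0 -> substrate=0 bound=0 product=0
t=3: arr=1 -> substrate=0 bound=1 product=0
t=4: arr=0 -> substrate=0 bound=1 product=0
t=5: arr=0 -> substrate=0 bound=1 product=0
t=6: arr=3 -> substrate=1 bound=3 product=0
t=7: arr=1 -> substrate=1 bound=3 product=1
t=8: arr=3 -> substrate=4 bound=3 product=1
t=9: arr=0 -> substrate=4 bound=3 product=1
t=10: arr=0 -> substrate=2 bound=3 product=3
t=11: arr=2 -> substrate=3 bound=3 product=4
t=12: arr=0 -> substrate=3 bound=3 product=4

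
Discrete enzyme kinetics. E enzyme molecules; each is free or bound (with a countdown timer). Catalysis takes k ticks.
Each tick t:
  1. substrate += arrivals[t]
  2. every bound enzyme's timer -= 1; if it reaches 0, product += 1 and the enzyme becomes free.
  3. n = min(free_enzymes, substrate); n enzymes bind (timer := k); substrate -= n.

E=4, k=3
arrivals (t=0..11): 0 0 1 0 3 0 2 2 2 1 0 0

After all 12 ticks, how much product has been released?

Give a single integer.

t=0: arr=0 -> substrate=0 bound=0 product=0
t=1: arr=0 -> substrate=0 bound=0 product=0
t=2: arr=1 -> substrate=0 bound=1 product=0
t=3: arr=0 -> substrate=0 bound=1 product=0
t=4: arr=3 -> substrate=0 bound=4 product=0
t=5: arr=0 -> substrate=0 bound=3 product=1
t=6: arr=2 -> substrate=1 bound=4 product=1
t=7: arr=2 -> substrate=0 bound=4 product=4
t=8: arr=2 -> substrate=2 bound=4 product=4
t=9: arr=1 -> substrate=2 bound=4 product=5
t=10: arr=0 -> substrate=0 bound=3 product=8
t=11: arr=0 -> substrate=0 bound=3 product=8

Answer: 8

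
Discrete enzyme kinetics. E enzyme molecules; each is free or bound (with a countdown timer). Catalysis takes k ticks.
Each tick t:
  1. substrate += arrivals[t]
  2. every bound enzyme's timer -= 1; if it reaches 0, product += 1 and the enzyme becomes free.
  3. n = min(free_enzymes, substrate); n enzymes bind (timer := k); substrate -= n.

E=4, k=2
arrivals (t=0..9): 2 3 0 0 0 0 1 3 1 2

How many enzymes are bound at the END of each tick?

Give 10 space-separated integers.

Answer: 2 4 3 1 0 0 1 4 4 3

Derivation:
t=0: arr=2 -> substrate=0 bound=2 product=0
t=1: arr=3 -> substrate=1 bound=4 product=0
t=2: arr=0 -> substrate=0 bound=3 product=2
t=3: arr=0 -> substrate=0 bound=1 product=4
t=4: arr=0 -> substrate=0 bound=0 product=5
t=5: arr=0 -> substrate=0 bound=0 product=5
t=6: arr=1 -> substrate=0 bound=1 product=5
t=7: arr=3 -> substrate=0 bound=4 product=5
t=8: arr=1 -> substrate=0 bound=4 product=6
t=9: arr=2 -> substrate=0 bound=3 product=9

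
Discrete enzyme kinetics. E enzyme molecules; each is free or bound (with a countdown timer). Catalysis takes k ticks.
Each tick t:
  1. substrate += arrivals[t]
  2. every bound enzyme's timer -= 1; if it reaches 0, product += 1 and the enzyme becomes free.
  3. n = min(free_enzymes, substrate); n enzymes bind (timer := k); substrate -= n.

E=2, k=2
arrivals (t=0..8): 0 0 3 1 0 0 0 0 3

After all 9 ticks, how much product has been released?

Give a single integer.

t=0: arr=0 -> substrate=0 bound=0 product=0
t=1: arr=0 -> substrate=0 bound=0 product=0
t=2: arr=3 -> substrate=1 bound=2 product=0
t=3: arr=1 -> substrate=2 bound=2 product=0
t=4: arr=0 -> substrate=0 bound=2 product=2
t=5: arr=0 -> substrate=0 bound=2 product=2
t=6: arr=0 -> substrate=0 bound=0 product=4
t=7: arr=0 -> substrate=0 bound=0 product=4
t=8: arr=3 -> substrate=1 bound=2 product=4

Answer: 4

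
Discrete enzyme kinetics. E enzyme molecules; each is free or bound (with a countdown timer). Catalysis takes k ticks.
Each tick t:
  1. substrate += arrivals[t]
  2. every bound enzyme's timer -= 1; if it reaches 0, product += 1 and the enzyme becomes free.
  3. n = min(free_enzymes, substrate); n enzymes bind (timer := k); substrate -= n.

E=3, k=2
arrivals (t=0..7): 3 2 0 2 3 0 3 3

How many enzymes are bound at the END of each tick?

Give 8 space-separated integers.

t=0: arr=3 -> substrate=0 bound=3 product=0
t=1: arr=2 -> substrate=2 bound=3 product=0
t=2: arr=0 -> substrate=0 bound=2 product=3
t=3: arr=2 -> substrate=1 bound=3 product=3
t=4: arr=3 -> substrate=2 bound=3 product=5
t=5: arr=0 -> substrate=1 bound=3 product=6
t=6: arr=3 -> substrate=2 bound=3 product=8
t=7: arr=3 -> substrate=4 bound=3 product=9

Answer: 3 3 2 3 3 3 3 3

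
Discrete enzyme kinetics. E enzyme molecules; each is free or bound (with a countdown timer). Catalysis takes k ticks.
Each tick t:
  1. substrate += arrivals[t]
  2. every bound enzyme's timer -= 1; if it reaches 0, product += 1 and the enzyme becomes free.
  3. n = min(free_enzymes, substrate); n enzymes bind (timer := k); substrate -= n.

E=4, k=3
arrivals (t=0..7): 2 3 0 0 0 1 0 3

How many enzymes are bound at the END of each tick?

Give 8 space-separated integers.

Answer: 2 4 4 3 1 2 1 4

Derivation:
t=0: arr=2 -> substrate=0 bound=2 product=0
t=1: arr=3 -> substrate=1 bound=4 product=0
t=2: arr=0 -> substrate=1 bound=4 product=0
t=3: arr=0 -> substrate=0 bound=3 product=2
t=4: arr=0 -> substrate=0 bound=1 product=4
t=5: arr=1 -> substrate=0 bound=2 product=4
t=6: arr=0 -> substrate=0 bound=1 product=5
t=7: arr=3 -> substrate=0 bound=4 product=5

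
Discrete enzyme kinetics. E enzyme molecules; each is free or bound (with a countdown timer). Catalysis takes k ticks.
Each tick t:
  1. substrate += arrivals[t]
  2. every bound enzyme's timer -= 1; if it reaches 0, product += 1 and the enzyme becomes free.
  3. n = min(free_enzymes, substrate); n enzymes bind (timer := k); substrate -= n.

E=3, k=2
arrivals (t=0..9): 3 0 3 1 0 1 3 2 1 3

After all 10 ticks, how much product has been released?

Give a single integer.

t=0: arr=3 -> substrate=0 bound=3 product=0
t=1: arr=0 -> substrate=0 bound=3 product=0
t=2: arr=3 -> substrate=0 bound=3 product=3
t=3: arr=1 -> substrate=1 bound=3 product=3
t=4: arr=0 -> substrate=0 bound=1 product=6
t=5: arr=1 -> substrate=0 bound=2 product=6
t=6: arr=3 -> substrate=1 bound=3 product=7
t=7: arr=2 -> substrate=2 bound=3 product=8
t=8: arr=1 -> substrate=1 bound=3 product=10
t=9: arr=3 -> substrate=3 bound=3 product=11

Answer: 11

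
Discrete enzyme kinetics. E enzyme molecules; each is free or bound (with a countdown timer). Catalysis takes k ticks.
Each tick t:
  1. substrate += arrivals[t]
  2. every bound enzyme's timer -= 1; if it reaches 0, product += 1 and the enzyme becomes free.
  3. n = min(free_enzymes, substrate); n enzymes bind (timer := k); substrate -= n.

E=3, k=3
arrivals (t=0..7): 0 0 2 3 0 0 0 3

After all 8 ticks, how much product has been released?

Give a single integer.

t=0: arr=0 -> substrate=0 bound=0 product=0
t=1: arr=0 -> substrate=0 bound=0 product=0
t=2: arr=2 -> substrate=0 bound=2 product=0
t=3: arr=3 -> substrate=2 bound=3 product=0
t=4: arr=0 -> substrate=2 bound=3 product=0
t=5: arr=0 -> substrate=0 bound=3 product=2
t=6: arr=0 -> substrate=0 bound=2 product=3
t=7: arr=3 -> substrate=2 bound=3 product=3

Answer: 3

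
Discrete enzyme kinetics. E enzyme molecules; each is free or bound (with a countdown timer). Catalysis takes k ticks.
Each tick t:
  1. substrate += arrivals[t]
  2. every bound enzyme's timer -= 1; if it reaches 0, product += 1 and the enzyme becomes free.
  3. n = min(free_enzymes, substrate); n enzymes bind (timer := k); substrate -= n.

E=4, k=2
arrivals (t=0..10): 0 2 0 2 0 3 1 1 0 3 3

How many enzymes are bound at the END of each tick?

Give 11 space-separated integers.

t=0: arr=0 -> substrate=0 bound=0 product=0
t=1: arr=2 -> substrate=0 bound=2 product=0
t=2: arr=0 -> substrate=0 bound=2 product=0
t=3: arr=2 -> substrate=0 bound=2 product=2
t=4: arr=0 -> substrate=0 bound=2 product=2
t=5: arr=3 -> substrate=0 bound=3 product=4
t=6: arr=1 -> substrate=0 bound=4 product=4
t=7: arr=1 -> substrate=0 bound=2 product=7
t=8: arr=0 -> substrate=0 bound=1 product=8
t=9: arr=3 -> substrate=0 bound=3 product=9
t=10: arr=3 -> substrate=2 bound=4 product=9

Answer: 0 2 2 2 2 3 4 2 1 3 4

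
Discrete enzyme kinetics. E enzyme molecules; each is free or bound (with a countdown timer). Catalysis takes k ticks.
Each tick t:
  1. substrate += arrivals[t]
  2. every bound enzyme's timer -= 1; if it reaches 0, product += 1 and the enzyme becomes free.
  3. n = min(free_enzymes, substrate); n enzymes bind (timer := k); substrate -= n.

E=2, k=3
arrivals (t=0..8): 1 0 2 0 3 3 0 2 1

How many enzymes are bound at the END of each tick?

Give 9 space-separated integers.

t=0: arr=1 -> substrate=0 bound=1 product=0
t=1: arr=0 -> substrate=0 bound=1 product=0
t=2: arr=2 -> substrate=1 bound=2 product=0
t=3: arr=0 -> substrate=0 bound=2 product=1
t=4: arr=3 -> substrate=3 bound=2 product=1
t=5: arr=3 -> substrate=5 bound=2 product=2
t=6: arr=0 -> substrate=4 bound=2 product=3
t=7: arr=2 -> substrate=6 bound=2 product=3
t=8: arr=1 -> substrate=6 bound=2 product=4

Answer: 1 1 2 2 2 2 2 2 2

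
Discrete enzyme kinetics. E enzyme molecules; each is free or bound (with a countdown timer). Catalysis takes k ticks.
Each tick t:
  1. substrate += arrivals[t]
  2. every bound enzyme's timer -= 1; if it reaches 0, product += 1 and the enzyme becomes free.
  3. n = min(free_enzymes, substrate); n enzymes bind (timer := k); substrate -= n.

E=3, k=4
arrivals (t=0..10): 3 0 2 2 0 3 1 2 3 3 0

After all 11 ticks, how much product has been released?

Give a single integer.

Answer: 6

Derivation:
t=0: arr=3 -> substrate=0 bound=3 product=0
t=1: arr=0 -> substrate=0 bound=3 product=0
t=2: arr=2 -> substrate=2 bound=3 product=0
t=3: arr=2 -> substrate=4 bound=3 product=0
t=4: arr=0 -> substrate=1 bound=3 product=3
t=5: arr=3 -> substrate=4 bound=3 product=3
t=6: arr=1 -> substrate=5 bound=3 product=3
t=7: arr=2 -> substrate=7 bound=3 product=3
t=8: arr=3 -> substrate=7 bound=3 product=6
t=9: arr=3 -> substrate=10 bound=3 product=6
t=10: arr=0 -> substrate=10 bound=3 product=6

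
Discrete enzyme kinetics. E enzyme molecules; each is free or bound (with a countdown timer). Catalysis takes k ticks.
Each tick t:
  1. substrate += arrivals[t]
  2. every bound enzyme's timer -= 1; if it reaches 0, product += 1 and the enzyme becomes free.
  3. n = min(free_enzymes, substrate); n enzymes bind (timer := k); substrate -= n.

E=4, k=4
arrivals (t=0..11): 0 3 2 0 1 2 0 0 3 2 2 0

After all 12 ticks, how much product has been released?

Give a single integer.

Answer: 8

Derivation:
t=0: arr=0 -> substrate=0 bound=0 product=0
t=1: arr=3 -> substrate=0 bound=3 product=0
t=2: arr=2 -> substrate=1 bound=4 product=0
t=3: arr=0 -> substrate=1 bound=4 product=0
t=4: arr=1 -> substrate=2 bound=4 product=0
t=5: arr=2 -> substrate=1 bound=4 product=3
t=6: arr=0 -> substrate=0 bound=4 product=4
t=7: arr=0 -> substrate=0 bound=4 product=4
t=8: arr=3 -> substrate=3 bound=4 product=4
t=9: arr=2 -> substrate=2 bound=4 product=7
t=10: arr=2 -> substrate=3 bound=4 product=8
t=11: arr=0 -> substrate=3 bound=4 product=8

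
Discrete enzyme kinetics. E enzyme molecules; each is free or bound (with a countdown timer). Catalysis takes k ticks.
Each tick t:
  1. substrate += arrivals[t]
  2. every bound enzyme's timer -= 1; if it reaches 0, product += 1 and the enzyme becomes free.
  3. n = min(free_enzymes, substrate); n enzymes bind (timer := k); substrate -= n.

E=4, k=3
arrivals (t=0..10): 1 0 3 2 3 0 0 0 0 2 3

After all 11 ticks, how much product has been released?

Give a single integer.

t=0: arr=1 -> substrate=0 bound=1 product=0
t=1: arr=0 -> substrate=0 bound=1 product=0
t=2: arr=3 -> substrate=0 bound=4 product=0
t=3: arr=2 -> substrate=1 bound=4 product=1
t=4: arr=3 -> substrate=4 bound=4 product=1
t=5: arr=0 -> substrate=1 bound=4 product=4
t=6: arr=0 -> substrate=0 bound=4 product=5
t=7: arr=0 -> substrate=0 bound=4 product=5
t=8: arr=0 -> substrate=0 bound=1 product=8
t=9: arr=2 -> substrate=0 bound=2 product=9
t=10: arr=3 -> substrate=1 bound=4 product=9

Answer: 9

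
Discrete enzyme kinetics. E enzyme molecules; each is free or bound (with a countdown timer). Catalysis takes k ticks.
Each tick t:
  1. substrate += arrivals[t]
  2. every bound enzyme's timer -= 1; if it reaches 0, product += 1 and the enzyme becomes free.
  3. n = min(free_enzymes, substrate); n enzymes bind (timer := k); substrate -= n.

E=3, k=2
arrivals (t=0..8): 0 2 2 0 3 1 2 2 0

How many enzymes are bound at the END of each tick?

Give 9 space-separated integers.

Answer: 0 2 3 2 3 3 3 3 3

Derivation:
t=0: arr=0 -> substrate=0 bound=0 product=0
t=1: arr=2 -> substrate=0 bound=2 product=0
t=2: arr=2 -> substrate=1 bound=3 product=0
t=3: arr=0 -> substrate=0 bound=2 product=2
t=4: arr=3 -> substrate=1 bound=3 product=3
t=5: arr=1 -> substrate=1 bound=3 product=4
t=6: arr=2 -> substrate=1 bound=3 product=6
t=7: arr=2 -> substrate=2 bound=3 product=7
t=8: arr=0 -> substrate=0 bound=3 product=9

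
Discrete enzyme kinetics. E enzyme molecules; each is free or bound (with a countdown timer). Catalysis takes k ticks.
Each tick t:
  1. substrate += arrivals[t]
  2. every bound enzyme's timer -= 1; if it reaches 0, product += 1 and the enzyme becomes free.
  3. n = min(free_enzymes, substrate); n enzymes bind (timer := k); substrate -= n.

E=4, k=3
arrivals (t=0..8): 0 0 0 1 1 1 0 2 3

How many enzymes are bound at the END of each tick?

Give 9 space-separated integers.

Answer: 0 0 0 1 2 3 2 3 4

Derivation:
t=0: arr=0 -> substrate=0 bound=0 product=0
t=1: arr=0 -> substrate=0 bound=0 product=0
t=2: arr=0 -> substrate=0 bound=0 product=0
t=3: arr=1 -> substrate=0 bound=1 product=0
t=4: arr=1 -> substrate=0 bound=2 product=0
t=5: arr=1 -> substrate=0 bound=3 product=0
t=6: arr=0 -> substrate=0 bound=2 product=1
t=7: arr=2 -> substrate=0 bound=3 product=2
t=8: arr=3 -> substrate=1 bound=4 product=3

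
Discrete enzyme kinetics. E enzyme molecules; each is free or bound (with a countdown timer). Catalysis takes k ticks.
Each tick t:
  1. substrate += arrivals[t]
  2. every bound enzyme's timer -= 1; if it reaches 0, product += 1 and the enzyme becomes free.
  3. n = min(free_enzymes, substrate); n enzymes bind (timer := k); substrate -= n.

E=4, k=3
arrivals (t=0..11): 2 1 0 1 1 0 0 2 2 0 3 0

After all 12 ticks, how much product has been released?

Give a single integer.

t=0: arr=2 -> substrate=0 bound=2 product=0
t=1: arr=1 -> substrate=0 bound=3 product=0
t=2: arr=0 -> substrate=0 bound=3 product=0
t=3: arr=1 -> substrate=0 bound=2 product=2
t=4: arr=1 -> substrate=0 bound=2 product=3
t=5: arr=0 -> substrate=0 bound=2 product=3
t=6: arr=0 -> substrate=0 bound=1 product=4
t=7: arr=2 -> substrate=0 bound=2 product=5
t=8: arr=2 -> substrate=0 bound=4 product=5
t=9: arr=0 -> substrate=0 bound=4 product=5
t=10: arr=3 -> substrate=1 bound=4 product=7
t=11: arr=0 -> substrate=0 bound=3 product=9

Answer: 9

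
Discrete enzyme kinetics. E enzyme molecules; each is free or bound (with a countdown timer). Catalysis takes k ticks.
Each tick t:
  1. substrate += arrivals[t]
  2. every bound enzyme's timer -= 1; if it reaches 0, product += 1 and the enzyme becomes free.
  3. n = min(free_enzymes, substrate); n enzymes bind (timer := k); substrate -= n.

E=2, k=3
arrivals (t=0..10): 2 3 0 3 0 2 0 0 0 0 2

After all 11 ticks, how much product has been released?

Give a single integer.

Answer: 6

Derivation:
t=0: arr=2 -> substrate=0 bound=2 product=0
t=1: arr=3 -> substrate=3 bound=2 product=0
t=2: arr=0 -> substrate=3 bound=2 product=0
t=3: arr=3 -> substrate=4 bound=2 product=2
t=4: arr=0 -> substrate=4 bound=2 product=2
t=5: arr=2 -> substrate=6 bound=2 product=2
t=6: arr=0 -> substrate=4 bound=2 product=4
t=7: arr=0 -> substrate=4 bound=2 product=4
t=8: arr=0 -> substrate=4 bound=2 product=4
t=9: arr=0 -> substrate=2 bound=2 product=6
t=10: arr=2 -> substrate=4 bound=2 product=6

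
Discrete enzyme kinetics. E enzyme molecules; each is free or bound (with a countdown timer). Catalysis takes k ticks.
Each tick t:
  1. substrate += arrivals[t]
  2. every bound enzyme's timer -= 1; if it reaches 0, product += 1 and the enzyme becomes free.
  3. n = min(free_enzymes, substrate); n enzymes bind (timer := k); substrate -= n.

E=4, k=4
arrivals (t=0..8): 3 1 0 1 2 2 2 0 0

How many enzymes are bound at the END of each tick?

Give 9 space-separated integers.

Answer: 3 4 4 4 4 4 4 4 4

Derivation:
t=0: arr=3 -> substrate=0 bound=3 product=0
t=1: arr=1 -> substrate=0 bound=4 product=0
t=2: arr=0 -> substrate=0 bound=4 product=0
t=3: arr=1 -> substrate=1 bound=4 product=0
t=4: arr=2 -> substrate=0 bound=4 product=3
t=5: arr=2 -> substrate=1 bound=4 product=4
t=6: arr=2 -> substrate=3 bound=4 product=4
t=7: arr=0 -> substrate=3 bound=4 product=4
t=8: arr=0 -> substrate=0 bound=4 product=7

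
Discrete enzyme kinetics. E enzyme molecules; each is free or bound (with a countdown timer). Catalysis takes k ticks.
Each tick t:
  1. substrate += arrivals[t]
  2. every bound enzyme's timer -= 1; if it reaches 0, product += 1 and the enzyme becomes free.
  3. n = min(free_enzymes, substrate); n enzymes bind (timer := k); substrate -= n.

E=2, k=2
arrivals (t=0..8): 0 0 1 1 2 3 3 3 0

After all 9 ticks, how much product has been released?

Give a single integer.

t=0: arr=0 -> substrate=0 bound=0 product=0
t=1: arr=0 -> substrate=0 bound=0 product=0
t=2: arr=1 -> substrate=0 bound=1 product=0
t=3: arr=1 -> substrate=0 bound=2 product=0
t=4: arr=2 -> substrate=1 bound=2 product=1
t=5: arr=3 -> substrate=3 bound=2 product=2
t=6: arr=3 -> substrate=5 bound=2 product=3
t=7: arr=3 -> substrate=7 bound=2 product=4
t=8: arr=0 -> substrate=6 bound=2 product=5

Answer: 5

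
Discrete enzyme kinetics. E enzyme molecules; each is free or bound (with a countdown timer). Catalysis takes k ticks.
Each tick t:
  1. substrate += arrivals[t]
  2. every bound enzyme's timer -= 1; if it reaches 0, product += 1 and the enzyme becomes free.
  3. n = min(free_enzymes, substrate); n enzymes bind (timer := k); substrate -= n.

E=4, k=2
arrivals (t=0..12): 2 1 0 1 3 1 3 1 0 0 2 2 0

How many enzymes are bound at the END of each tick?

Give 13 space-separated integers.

Answer: 2 3 1 1 4 4 4 4 1 0 2 4 2

Derivation:
t=0: arr=2 -> substrate=0 bound=2 product=0
t=1: arr=1 -> substrate=0 bound=3 product=0
t=2: arr=0 -> substrate=0 bound=1 product=2
t=3: arr=1 -> substrate=0 bound=1 product=3
t=4: arr=3 -> substrate=0 bound=4 product=3
t=5: arr=1 -> substrate=0 bound=4 product=4
t=6: arr=3 -> substrate=0 bound=4 product=7
t=7: arr=1 -> substrate=0 bound=4 product=8
t=8: arr=0 -> substrate=0 bound=1 product=11
t=9: arr=0 -> substrate=0 bound=0 product=12
t=10: arr=2 -> substrate=0 bound=2 product=12
t=11: arr=2 -> substrate=0 bound=4 product=12
t=12: arr=0 -> substrate=0 bound=2 product=14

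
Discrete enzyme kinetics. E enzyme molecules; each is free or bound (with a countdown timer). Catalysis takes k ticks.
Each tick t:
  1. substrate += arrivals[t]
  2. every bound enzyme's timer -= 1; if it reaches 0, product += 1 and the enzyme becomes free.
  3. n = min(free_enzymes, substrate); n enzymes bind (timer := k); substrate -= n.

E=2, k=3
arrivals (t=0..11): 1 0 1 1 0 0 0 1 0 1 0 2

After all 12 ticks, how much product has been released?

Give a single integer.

t=0: arr=1 -> substrate=0 bound=1 product=0
t=1: arr=0 -> substrate=0 bound=1 product=0
t=2: arr=1 -> substrate=0 bound=2 product=0
t=3: arr=1 -> substrate=0 bound=2 product=1
t=4: arr=0 -> substrate=0 bound=2 product=1
t=5: arr=0 -> substrate=0 bound=1 product=2
t=6: arr=0 -> substrate=0 bound=0 product=3
t=7: arr=1 -> substrate=0 bound=1 product=3
t=8: arr=0 -> substrate=0 bound=1 product=3
t=9: arr=1 -> substrate=0 bound=2 product=3
t=10: arr=0 -> substrate=0 bound=1 product=4
t=11: arr=2 -> substrate=1 bound=2 product=4

Answer: 4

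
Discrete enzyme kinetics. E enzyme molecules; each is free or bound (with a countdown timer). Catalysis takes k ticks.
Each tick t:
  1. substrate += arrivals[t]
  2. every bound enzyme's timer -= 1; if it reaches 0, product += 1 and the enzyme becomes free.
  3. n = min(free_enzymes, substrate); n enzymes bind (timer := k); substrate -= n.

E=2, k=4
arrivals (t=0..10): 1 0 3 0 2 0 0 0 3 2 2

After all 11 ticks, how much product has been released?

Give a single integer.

Answer: 4

Derivation:
t=0: arr=1 -> substrate=0 bound=1 product=0
t=1: arr=0 -> substrate=0 bound=1 product=0
t=2: arr=3 -> substrate=2 bound=2 product=0
t=3: arr=0 -> substrate=2 bound=2 product=0
t=4: arr=2 -> substrate=3 bound=2 product=1
t=5: arr=0 -> substrate=3 bound=2 product=1
t=6: arr=0 -> substrate=2 bound=2 product=2
t=7: arr=0 -> substrate=2 bound=2 product=2
t=8: arr=3 -> substrate=4 bound=2 product=3
t=9: arr=2 -> substrate=6 bound=2 product=3
t=10: arr=2 -> substrate=7 bound=2 product=4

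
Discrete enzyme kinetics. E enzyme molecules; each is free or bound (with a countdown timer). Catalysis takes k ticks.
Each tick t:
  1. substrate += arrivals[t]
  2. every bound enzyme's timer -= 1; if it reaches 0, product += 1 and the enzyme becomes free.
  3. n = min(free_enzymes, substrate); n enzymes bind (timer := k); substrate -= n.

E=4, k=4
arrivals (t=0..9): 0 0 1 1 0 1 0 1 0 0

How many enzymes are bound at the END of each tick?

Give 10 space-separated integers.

Answer: 0 0 1 2 2 3 2 2 2 1

Derivation:
t=0: arr=0 -> substrate=0 bound=0 product=0
t=1: arr=0 -> substrate=0 bound=0 product=0
t=2: arr=1 -> substrate=0 bound=1 product=0
t=3: arr=1 -> substrate=0 bound=2 product=0
t=4: arr=0 -> substrate=0 bound=2 product=0
t=5: arr=1 -> substrate=0 bound=3 product=0
t=6: arr=0 -> substrate=0 bound=2 product=1
t=7: arr=1 -> substrate=0 bound=2 product=2
t=8: arr=0 -> substrate=0 bound=2 product=2
t=9: arr=0 -> substrate=0 bound=1 product=3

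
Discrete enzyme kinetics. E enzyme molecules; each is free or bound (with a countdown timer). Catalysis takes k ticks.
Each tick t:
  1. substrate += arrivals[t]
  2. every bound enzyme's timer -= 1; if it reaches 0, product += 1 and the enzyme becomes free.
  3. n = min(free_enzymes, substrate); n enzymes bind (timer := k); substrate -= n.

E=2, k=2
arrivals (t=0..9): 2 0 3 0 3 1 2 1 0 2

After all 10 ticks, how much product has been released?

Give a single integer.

Answer: 8

Derivation:
t=0: arr=2 -> substrate=0 bound=2 product=0
t=1: arr=0 -> substrate=0 bound=2 product=0
t=2: arr=3 -> substrate=1 bound=2 product=2
t=3: arr=0 -> substrate=1 bound=2 product=2
t=4: arr=3 -> substrate=2 bound=2 product=4
t=5: arr=1 -> substrate=3 bound=2 product=4
t=6: arr=2 -> substrate=3 bound=2 product=6
t=7: arr=1 -> substrate=4 bound=2 product=6
t=8: arr=0 -> substrate=2 bound=2 product=8
t=9: arr=2 -> substrate=4 bound=2 product=8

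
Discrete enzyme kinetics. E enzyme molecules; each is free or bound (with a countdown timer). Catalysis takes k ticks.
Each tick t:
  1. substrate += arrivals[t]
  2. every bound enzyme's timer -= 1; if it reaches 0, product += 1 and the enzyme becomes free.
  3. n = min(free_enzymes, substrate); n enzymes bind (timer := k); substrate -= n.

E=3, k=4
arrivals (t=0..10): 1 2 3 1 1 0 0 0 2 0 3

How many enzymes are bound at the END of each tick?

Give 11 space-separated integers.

Answer: 1 3 3 3 3 3 3 3 3 3 3

Derivation:
t=0: arr=1 -> substrate=0 bound=1 product=0
t=1: arr=2 -> substrate=0 bound=3 product=0
t=2: arr=3 -> substrate=3 bound=3 product=0
t=3: arr=1 -> substrate=4 bound=3 product=0
t=4: arr=1 -> substrate=4 bound=3 product=1
t=5: arr=0 -> substrate=2 bound=3 product=3
t=6: arr=0 -> substrate=2 bound=3 product=3
t=7: arr=0 -> substrate=2 bound=3 product=3
t=8: arr=2 -> substrate=3 bound=3 product=4
t=9: arr=0 -> substrate=1 bound=3 product=6
t=10: arr=3 -> substrate=4 bound=3 product=6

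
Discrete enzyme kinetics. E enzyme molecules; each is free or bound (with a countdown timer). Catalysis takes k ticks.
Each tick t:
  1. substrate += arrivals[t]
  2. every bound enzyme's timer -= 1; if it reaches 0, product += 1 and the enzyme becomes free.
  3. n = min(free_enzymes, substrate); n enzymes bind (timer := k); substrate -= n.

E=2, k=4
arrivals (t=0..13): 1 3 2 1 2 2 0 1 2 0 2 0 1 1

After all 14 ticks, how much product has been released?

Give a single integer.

t=0: arr=1 -> substrate=0 bound=1 product=0
t=1: arr=3 -> substrate=2 bound=2 product=0
t=2: arr=2 -> substrate=4 bound=2 product=0
t=3: arr=1 -> substrate=5 bound=2 product=0
t=4: arr=2 -> substrate=6 bound=2 product=1
t=5: arr=2 -> substrate=7 bound=2 product=2
t=6: arr=0 -> substrate=7 bound=2 product=2
t=7: arr=1 -> substrate=8 bound=2 product=2
t=8: arr=2 -> substrate=9 bound=2 product=3
t=9: arr=0 -> substrate=8 bound=2 product=4
t=10: arr=2 -> substrate=10 bound=2 product=4
t=11: arr=0 -> substrate=10 bound=2 product=4
t=12: arr=1 -> substrate=10 bound=2 product=5
t=13: arr=1 -> substrate=10 bound=2 product=6

Answer: 6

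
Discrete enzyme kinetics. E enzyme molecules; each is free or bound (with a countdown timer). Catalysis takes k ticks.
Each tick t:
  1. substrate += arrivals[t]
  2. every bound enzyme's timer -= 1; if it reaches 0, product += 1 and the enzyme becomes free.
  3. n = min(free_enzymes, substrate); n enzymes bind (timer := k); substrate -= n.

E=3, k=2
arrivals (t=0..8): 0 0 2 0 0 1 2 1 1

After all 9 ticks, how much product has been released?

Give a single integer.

t=0: arr=0 -> substrate=0 bound=0 product=0
t=1: arr=0 -> substrate=0 bound=0 product=0
t=2: arr=2 -> substrate=0 bound=2 product=0
t=3: arr=0 -> substrate=0 bound=2 product=0
t=4: arr=0 -> substrate=0 bound=0 product=2
t=5: arr=1 -> substrate=0 bound=1 product=2
t=6: arr=2 -> substrate=0 bound=3 product=2
t=7: arr=1 -> substrate=0 bound=3 product=3
t=8: arr=1 -> substrate=0 bound=2 product=5

Answer: 5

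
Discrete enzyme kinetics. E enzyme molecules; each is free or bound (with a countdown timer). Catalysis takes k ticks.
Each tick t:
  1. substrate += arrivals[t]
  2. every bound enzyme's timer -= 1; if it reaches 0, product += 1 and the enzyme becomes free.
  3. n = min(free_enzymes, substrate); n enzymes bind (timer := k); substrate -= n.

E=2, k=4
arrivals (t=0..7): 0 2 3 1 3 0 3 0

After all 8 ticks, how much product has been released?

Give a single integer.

t=0: arr=0 -> substrate=0 bound=0 product=0
t=1: arr=2 -> substrate=0 bound=2 product=0
t=2: arr=3 -> substrate=3 bound=2 product=0
t=3: arr=1 -> substrate=4 bound=2 product=0
t=4: arr=3 -> substrate=7 bound=2 product=0
t=5: arr=0 -> substrate=5 bound=2 product=2
t=6: arr=3 -> substrate=8 bound=2 product=2
t=7: arr=0 -> substrate=8 bound=2 product=2

Answer: 2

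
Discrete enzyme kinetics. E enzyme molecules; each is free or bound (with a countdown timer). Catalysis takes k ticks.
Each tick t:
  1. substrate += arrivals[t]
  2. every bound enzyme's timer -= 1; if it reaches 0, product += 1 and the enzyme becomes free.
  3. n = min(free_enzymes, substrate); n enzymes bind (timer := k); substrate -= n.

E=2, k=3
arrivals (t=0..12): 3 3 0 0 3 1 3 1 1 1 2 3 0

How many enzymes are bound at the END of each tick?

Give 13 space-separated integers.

t=0: arr=3 -> substrate=1 bound=2 product=0
t=1: arr=3 -> substrate=4 bound=2 product=0
t=2: arr=0 -> substrate=4 bound=2 product=0
t=3: arr=0 -> substrate=2 bound=2 product=2
t=4: arr=3 -> substrate=5 bound=2 product=2
t=5: arr=1 -> substrate=6 bound=2 product=2
t=6: arr=3 -> substrate=7 bound=2 product=4
t=7: arr=1 -> substrate=8 bound=2 product=4
t=8: arr=1 -> substrate=9 bound=2 product=4
t=9: arr=1 -> substrate=8 bound=2 product=6
t=10: arr=2 -> substrate=10 bound=2 product=6
t=11: arr=3 -> substrate=13 bound=2 product=6
t=12: arr=0 -> substrate=11 bound=2 product=8

Answer: 2 2 2 2 2 2 2 2 2 2 2 2 2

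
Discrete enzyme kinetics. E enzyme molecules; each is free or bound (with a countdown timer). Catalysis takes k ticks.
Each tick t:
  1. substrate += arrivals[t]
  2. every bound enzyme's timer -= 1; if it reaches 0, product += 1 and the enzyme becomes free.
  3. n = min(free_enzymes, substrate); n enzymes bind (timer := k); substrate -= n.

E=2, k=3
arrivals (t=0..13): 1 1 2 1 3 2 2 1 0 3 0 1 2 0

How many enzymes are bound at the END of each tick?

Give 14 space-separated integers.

t=0: arr=1 -> substrate=0 bound=1 product=0
t=1: arr=1 -> substrate=0 bound=2 product=0
t=2: arr=2 -> substrate=2 bound=2 product=0
t=3: arr=1 -> substrate=2 bound=2 product=1
t=4: arr=3 -> substrate=4 bound=2 product=2
t=5: arr=2 -> substrate=6 bound=2 product=2
t=6: arr=2 -> substrate=7 bound=2 product=3
t=7: arr=1 -> substrate=7 bound=2 product=4
t=8: arr=0 -> substrate=7 bound=2 product=4
t=9: arr=3 -> substrate=9 bound=2 product=5
t=10: arr=0 -> substrate=8 bound=2 product=6
t=11: arr=1 -> substrate=9 bound=2 product=6
t=12: arr=2 -> substrate=10 bound=2 product=7
t=13: arr=0 -> substrate=9 bound=2 product=8

Answer: 1 2 2 2 2 2 2 2 2 2 2 2 2 2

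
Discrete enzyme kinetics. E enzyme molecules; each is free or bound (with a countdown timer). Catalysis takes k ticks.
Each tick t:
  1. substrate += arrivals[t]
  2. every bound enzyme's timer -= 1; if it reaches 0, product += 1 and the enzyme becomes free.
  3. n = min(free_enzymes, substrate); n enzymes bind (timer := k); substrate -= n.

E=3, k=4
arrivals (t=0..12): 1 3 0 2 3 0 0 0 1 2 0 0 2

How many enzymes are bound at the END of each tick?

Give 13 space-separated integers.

Answer: 1 3 3 3 3 3 3 3 3 3 3 3 3

Derivation:
t=0: arr=1 -> substrate=0 bound=1 product=0
t=1: arr=3 -> substrate=1 bound=3 product=0
t=2: arr=0 -> substrate=1 bound=3 product=0
t=3: arr=2 -> substrate=3 bound=3 product=0
t=4: arr=3 -> substrate=5 bound=3 product=1
t=5: arr=0 -> substrate=3 bound=3 product=3
t=6: arr=0 -> substrate=3 bound=3 product=3
t=7: arr=0 -> substrate=3 bound=3 product=3
t=8: arr=1 -> substrate=3 bound=3 product=4
t=9: arr=2 -> substrate=3 bound=3 product=6
t=10: arr=0 -> substrate=3 bound=3 product=6
t=11: arr=0 -> substrate=3 bound=3 product=6
t=12: arr=2 -> substrate=4 bound=3 product=7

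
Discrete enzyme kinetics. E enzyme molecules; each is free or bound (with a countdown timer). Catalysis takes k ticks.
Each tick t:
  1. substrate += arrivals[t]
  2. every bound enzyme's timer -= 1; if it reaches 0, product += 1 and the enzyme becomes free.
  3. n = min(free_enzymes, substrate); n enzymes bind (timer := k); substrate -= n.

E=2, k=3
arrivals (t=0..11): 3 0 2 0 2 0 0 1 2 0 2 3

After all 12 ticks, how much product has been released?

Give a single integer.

Answer: 6

Derivation:
t=0: arr=3 -> substrate=1 bound=2 product=0
t=1: arr=0 -> substrate=1 bound=2 product=0
t=2: arr=2 -> substrate=3 bound=2 product=0
t=3: arr=0 -> substrate=1 bound=2 product=2
t=4: arr=2 -> substrate=3 bound=2 product=2
t=5: arr=0 -> substrate=3 bound=2 product=2
t=6: arr=0 -> substrate=1 bound=2 product=4
t=7: arr=1 -> substrate=2 bound=2 product=4
t=8: arr=2 -> substrate=4 bound=2 product=4
t=9: arr=0 -> substrate=2 bound=2 product=6
t=10: arr=2 -> substrate=4 bound=2 product=6
t=11: arr=3 -> substrate=7 bound=2 product=6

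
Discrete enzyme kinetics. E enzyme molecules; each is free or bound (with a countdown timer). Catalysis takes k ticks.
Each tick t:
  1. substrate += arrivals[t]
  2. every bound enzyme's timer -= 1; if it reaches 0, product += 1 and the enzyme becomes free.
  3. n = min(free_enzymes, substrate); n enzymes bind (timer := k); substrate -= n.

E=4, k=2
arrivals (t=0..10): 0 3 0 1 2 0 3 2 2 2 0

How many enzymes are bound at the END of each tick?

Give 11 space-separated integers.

t=0: arr=0 -> substrate=0 bound=0 product=0
t=1: arr=3 -> substrate=0 bound=3 product=0
t=2: arr=0 -> substrate=0 bound=3 product=0
t=3: arr=1 -> substrate=0 bound=1 product=3
t=4: arr=2 -> substrate=0 bound=3 product=3
t=5: arr=0 -> substrate=0 bound=2 product=4
t=6: arr=3 -> substrate=0 bound=3 product=6
t=7: arr=2 -> substrate=1 bound=4 product=6
t=8: arr=2 -> substrate=0 bound=4 product=9
t=9: arr=2 -> substrate=1 bound=4 product=10
t=10: arr=0 -> substrate=0 bound=2 product=13

Answer: 0 3 3 1 3 2 3 4 4 4 2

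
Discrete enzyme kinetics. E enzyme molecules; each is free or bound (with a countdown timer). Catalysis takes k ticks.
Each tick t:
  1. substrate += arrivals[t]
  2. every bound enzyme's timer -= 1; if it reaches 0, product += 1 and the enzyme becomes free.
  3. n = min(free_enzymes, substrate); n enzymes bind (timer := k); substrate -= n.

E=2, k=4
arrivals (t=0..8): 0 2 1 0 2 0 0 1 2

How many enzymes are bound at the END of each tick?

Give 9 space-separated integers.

t=0: arr=0 -> substrate=0 bound=0 product=0
t=1: arr=2 -> substrate=0 bound=2 product=0
t=2: arr=1 -> substrate=1 bound=2 product=0
t=3: arr=0 -> substrate=1 bound=2 product=0
t=4: arr=2 -> substrate=3 bound=2 product=0
t=5: arr=0 -> substrate=1 bound=2 product=2
t=6: arr=0 -> substrate=1 bound=2 product=2
t=7: arr=1 -> substrate=2 bound=2 product=2
t=8: arr=2 -> substrate=4 bound=2 product=2

Answer: 0 2 2 2 2 2 2 2 2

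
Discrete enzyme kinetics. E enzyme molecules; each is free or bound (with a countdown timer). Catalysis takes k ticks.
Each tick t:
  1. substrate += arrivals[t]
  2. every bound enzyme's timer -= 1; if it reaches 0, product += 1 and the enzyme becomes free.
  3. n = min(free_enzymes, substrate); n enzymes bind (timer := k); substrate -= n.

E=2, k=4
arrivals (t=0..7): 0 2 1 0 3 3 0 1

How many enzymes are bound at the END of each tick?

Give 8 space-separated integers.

t=0: arr=0 -> substrate=0 bound=0 product=0
t=1: arr=2 -> substrate=0 bound=2 product=0
t=2: arr=1 -> substrate=1 bound=2 product=0
t=3: arr=0 -> substrate=1 bound=2 product=0
t=4: arr=3 -> substrate=4 bound=2 product=0
t=5: arr=3 -> substrate=5 bound=2 product=2
t=6: arr=0 -> substrate=5 bound=2 product=2
t=7: arr=1 -> substrate=6 bound=2 product=2

Answer: 0 2 2 2 2 2 2 2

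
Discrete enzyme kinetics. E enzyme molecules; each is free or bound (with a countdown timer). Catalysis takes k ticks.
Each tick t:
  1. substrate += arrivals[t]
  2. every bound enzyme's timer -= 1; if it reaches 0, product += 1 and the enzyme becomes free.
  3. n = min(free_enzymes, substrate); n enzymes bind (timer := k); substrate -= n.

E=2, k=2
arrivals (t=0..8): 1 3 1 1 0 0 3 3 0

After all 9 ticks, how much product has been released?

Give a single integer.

Answer: 7

Derivation:
t=0: arr=1 -> substrate=0 bound=1 product=0
t=1: arr=3 -> substrate=2 bound=2 product=0
t=2: arr=1 -> substrate=2 bound=2 product=1
t=3: arr=1 -> substrate=2 bound=2 product=2
t=4: arr=0 -> substrate=1 bound=2 product=3
t=5: arr=0 -> substrate=0 bound=2 product=4
t=6: arr=3 -> substrate=2 bound=2 product=5
t=7: arr=3 -> substrate=4 bound=2 product=6
t=8: arr=0 -> substrate=3 bound=2 product=7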